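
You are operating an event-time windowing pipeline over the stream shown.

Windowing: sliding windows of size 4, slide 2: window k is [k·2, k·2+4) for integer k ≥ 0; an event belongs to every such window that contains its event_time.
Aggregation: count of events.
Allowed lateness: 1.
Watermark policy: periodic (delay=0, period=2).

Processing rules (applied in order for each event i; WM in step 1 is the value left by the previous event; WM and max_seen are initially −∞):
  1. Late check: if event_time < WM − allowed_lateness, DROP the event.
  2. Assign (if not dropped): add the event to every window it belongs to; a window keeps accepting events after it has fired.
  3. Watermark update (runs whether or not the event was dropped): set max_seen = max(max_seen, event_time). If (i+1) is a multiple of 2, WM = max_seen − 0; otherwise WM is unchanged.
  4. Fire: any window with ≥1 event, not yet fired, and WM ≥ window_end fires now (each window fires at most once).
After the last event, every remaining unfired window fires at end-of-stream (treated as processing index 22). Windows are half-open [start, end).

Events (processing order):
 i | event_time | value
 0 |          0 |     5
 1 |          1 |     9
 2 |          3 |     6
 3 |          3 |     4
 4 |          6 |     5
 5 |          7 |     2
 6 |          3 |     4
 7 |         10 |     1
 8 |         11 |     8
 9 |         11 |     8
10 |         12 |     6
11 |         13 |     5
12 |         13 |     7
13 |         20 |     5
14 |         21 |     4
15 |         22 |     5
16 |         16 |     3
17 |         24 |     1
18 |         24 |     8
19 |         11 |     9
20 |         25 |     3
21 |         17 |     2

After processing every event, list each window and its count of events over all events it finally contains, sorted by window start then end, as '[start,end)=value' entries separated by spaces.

i=0 t=0 v=5: → [0,4); WM=−∞
i=1 t=1 v=9: → [0,4); WM=1
i=2 t=3 v=6: → [2,6),[0,4); WM=1
i=3 t=3 v=4: → [2,6),[0,4); WM=3
i=4 t=6 v=5: → [6,10),[4,8); WM=3
i=5 t=7 v=2: → [6,10),[4,8); WM=7; [0,4) fires=4 [2,6) fires=2
i=6 t=3 v=4: DROP (t<7-1); WM=7
i=7 t=10 v=1: → [10,14),[8,12); WM=10; [4,8) fires=2 [6,10) fires=2
i=8 t=11 v=8: → [10,14),[8,12); WM=10
i=9 t=11 v=8: → [10,14),[8,12); WM=11
i=10 t=12 v=6: → [12,16),[10,14); WM=11
i=11 t=13 v=5: → [12,16),[10,14); WM=13; [8,12) fires=3
i=12 t=13 v=7: → [12,16),[10,14); WM=13
i=13 t=20 v=5: → [20,24),[18,22); WM=20; [10,14) fires=6 [12,16) fires=3
i=14 t=21 v=4: → [20,24),[18,22); WM=20
i=15 t=22 v=5: → [22,26),[20,24); WM=22; [18,22) fires=2
i=16 t=16 v=3: DROP (t<22-1); WM=22
i=17 t=24 v=1: → [24,28),[22,26); WM=24; [20,24) fires=3
i=18 t=24 v=8: → [24,28),[22,26); WM=24
i=19 t=11 v=9: DROP (t<24-1); WM=24
i=20 t=25 v=3: → [24,28),[22,26); WM=24
i=21 t=17 v=2: DROP (t<24-1); WM=25

[0,4)=4 [2,6)=2 [4,8)=2 [6,10)=2 [8,12)=3 [10,14)=6 [12,16)=3 [18,22)=2 [20,24)=3 [22,26)=4 [24,28)=3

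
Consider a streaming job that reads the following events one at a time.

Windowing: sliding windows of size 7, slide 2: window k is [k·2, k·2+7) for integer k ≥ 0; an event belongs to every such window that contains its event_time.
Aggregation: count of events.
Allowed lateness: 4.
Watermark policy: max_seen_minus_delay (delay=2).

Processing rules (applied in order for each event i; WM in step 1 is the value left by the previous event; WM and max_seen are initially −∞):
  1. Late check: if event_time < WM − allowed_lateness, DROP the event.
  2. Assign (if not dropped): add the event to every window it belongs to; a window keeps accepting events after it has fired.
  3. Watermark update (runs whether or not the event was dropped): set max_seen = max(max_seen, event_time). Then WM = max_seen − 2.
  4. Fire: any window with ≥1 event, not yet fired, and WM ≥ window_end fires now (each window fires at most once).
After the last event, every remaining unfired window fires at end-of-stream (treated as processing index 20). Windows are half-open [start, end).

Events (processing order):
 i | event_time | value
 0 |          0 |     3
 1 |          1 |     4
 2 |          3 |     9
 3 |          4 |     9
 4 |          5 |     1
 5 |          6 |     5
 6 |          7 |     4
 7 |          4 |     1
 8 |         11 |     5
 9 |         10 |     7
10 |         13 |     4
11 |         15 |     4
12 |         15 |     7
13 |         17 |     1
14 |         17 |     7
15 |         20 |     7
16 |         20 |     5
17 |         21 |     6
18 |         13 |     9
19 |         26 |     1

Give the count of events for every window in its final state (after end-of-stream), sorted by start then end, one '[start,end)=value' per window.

i=0 t=0 v=3: → [0,7); WM=-2
i=1 t=1 v=4: → [0,7); WM=-1
i=2 t=3 v=9: → [2,9),[0,7); WM=1
i=3 t=4 v=9: → [4,11),[2,9),[0,7); WM=2
i=4 t=5 v=1: → [4,11),[2,9),[0,7); WM=3
i=5 t=6 v=5: → [6,13),[4,11),[2,9),[0,7); WM=4
i=6 t=7 v=4: → [6,13),[4,11),[2,9); WM=5
i=7 t=4 v=1: → [4,11),[2,9),[0,7); WM=5
i=8 t=11 v=5: → [10,17),[8,15),[6,13); WM=9; [0,7) fires=7 [2,9) fires=6
i=9 t=10 v=7: → [10,17),[8,15),[6,13),[4,11); WM=9
i=10 t=13 v=4: → [12,19),[10,17),[8,15); WM=11; [4,11) fires=6
i=11 t=15 v=4: → [14,21),[12,19),[10,17); WM=13; [6,13) fires=4
i=12 t=15 v=7: → [14,21),[12,19),[10,17); WM=13
i=13 t=17 v=1: → [16,23),[14,21),[12,19); WM=15; [8,15) fires=3
i=14 t=17 v=7: → [16,23),[14,21),[12,19); WM=15
i=15 t=20 v=7: → [20,27),[18,25),[16,23),[14,21); WM=18; [10,17) fires=5
i=16 t=20 v=5: → [20,27),[18,25),[16,23),[14,21); WM=18
i=17 t=21 v=6: → [20,27),[18,25),[16,23); WM=19; [12,19) fires=5
i=18 t=13 v=9: DROP (t<19-4); WM=19
i=19 t=26 v=1: → [26,33),[24,31),[22,29),[20,27); WM=24; [14,21) fires=6 [16,23) fires=5

[0,7)=7 [2,9)=6 [4,11)=6 [6,13)=4 [8,15)=3 [10,17)=5 [12,19)=5 [14,21)=6 [16,23)=5 [18,25)=3 [20,27)=4 [22,29)=1 [24,31)=1 [26,33)=1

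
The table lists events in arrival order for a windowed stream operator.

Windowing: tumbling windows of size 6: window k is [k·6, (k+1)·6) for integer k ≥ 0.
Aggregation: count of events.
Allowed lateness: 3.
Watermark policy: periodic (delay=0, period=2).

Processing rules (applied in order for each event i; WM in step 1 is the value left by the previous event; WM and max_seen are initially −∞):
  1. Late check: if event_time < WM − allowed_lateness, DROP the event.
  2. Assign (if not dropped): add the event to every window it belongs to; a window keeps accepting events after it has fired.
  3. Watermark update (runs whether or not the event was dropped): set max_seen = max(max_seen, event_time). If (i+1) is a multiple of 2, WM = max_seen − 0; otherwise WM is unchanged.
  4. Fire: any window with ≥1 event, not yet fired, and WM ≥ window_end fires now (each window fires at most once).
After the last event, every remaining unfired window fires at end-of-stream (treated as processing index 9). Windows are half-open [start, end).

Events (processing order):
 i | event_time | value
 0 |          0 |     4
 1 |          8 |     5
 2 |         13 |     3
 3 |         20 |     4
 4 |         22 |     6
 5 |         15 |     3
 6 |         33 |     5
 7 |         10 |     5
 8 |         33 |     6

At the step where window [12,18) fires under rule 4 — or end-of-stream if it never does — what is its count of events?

1

i=0 t=0 v=4: → [0,6); WM=−∞
i=1 t=8 v=5: → [6,12); WM=8; [0,6) fires=1
i=2 t=13 v=3: → [12,18); WM=8
i=3 t=20 v=4: → [18,24); WM=20; [6,12) fires=1 [12,18) fires=1
i=4 t=22 v=6: → [18,24); WM=20
i=5 t=15 v=3: DROP (t<20-3); WM=22
i=6 t=33 v=5: → [30,36); WM=22
i=7 t=10 v=5: DROP (t<22-3); WM=33; [18,24) fires=2
i=8 t=33 v=6: → [30,36); WM=33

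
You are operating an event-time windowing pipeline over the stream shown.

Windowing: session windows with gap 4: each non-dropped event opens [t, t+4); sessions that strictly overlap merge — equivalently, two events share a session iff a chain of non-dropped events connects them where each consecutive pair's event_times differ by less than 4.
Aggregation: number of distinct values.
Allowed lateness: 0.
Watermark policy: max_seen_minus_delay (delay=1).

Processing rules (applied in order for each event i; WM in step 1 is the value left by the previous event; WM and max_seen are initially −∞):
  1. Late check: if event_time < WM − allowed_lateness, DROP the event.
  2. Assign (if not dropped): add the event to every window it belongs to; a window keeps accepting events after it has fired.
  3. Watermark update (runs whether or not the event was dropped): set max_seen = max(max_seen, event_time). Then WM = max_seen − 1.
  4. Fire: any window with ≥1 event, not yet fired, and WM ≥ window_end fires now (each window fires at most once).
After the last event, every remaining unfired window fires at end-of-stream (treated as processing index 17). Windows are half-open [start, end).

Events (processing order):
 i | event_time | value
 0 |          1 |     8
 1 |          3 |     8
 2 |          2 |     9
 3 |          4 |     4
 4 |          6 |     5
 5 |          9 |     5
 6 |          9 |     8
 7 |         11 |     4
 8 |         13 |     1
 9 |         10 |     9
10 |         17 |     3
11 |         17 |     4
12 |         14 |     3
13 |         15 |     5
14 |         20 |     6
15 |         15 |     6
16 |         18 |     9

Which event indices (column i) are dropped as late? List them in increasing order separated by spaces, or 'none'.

9 12 13 15 16

i=0 t=1 v=8: → [1,5); WM=0
i=1 t=3 v=8: → [1,7); WM=2
i=2 t=2 v=9: → [1,7); WM=2
i=3 t=4 v=4: → [1,8); WM=3
i=4 t=6 v=5: → [1,10); WM=5
i=5 t=9 v=5: → [1,13); WM=8
i=6 t=9 v=8: → [1,13); WM=8
i=7 t=11 v=4: → [1,15); WM=10
i=8 t=13 v=1: → [1,17); WM=12
i=9 t=10 v=9: DROP (t<12-0); WM=12
i=10 t=17 v=3: → [17,21); WM=16
i=11 t=17 v=4: → [17,21); WM=16
i=12 t=14 v=3: DROP (t<16-0); WM=16
i=13 t=15 v=5: DROP (t<16-0); WM=16
i=14 t=20 v=6: → [17,24); WM=19
i=15 t=15 v=6: DROP (t<19-0); WM=19
i=16 t=18 v=9: DROP (t<19-0); WM=19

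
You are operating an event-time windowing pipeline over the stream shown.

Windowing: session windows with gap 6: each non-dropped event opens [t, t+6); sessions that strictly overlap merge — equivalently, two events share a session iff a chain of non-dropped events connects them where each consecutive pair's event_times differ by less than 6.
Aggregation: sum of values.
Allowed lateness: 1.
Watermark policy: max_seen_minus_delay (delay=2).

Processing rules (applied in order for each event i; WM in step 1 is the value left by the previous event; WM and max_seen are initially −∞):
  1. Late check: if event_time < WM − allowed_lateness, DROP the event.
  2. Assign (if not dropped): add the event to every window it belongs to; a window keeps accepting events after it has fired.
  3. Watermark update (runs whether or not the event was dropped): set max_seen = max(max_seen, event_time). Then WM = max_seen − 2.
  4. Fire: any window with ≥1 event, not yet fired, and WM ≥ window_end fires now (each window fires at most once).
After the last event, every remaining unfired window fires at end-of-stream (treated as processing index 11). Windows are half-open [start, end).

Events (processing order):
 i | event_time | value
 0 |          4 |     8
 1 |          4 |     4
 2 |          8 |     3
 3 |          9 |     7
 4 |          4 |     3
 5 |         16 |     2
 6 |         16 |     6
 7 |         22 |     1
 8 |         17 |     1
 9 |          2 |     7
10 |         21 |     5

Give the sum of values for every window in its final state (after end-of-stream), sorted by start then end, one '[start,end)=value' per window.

[4,15)=22 [16,28)=14

i=0 t=4 v=8: → [4,10); WM=2
i=1 t=4 v=4: → [4,10); WM=2
i=2 t=8 v=3: → [4,14); WM=6
i=3 t=9 v=7: → [4,15); WM=7
i=4 t=4 v=3: DROP (t<7-1); WM=7
i=5 t=16 v=2: → [16,22); WM=14
i=6 t=16 v=6: → [16,22); WM=14
i=7 t=22 v=1: → [22,28); WM=20
i=8 t=17 v=1: DROP (t<20-1); WM=20
i=9 t=2 v=7: DROP (t<20-1); WM=20
i=10 t=21 v=5: → [16,28); WM=20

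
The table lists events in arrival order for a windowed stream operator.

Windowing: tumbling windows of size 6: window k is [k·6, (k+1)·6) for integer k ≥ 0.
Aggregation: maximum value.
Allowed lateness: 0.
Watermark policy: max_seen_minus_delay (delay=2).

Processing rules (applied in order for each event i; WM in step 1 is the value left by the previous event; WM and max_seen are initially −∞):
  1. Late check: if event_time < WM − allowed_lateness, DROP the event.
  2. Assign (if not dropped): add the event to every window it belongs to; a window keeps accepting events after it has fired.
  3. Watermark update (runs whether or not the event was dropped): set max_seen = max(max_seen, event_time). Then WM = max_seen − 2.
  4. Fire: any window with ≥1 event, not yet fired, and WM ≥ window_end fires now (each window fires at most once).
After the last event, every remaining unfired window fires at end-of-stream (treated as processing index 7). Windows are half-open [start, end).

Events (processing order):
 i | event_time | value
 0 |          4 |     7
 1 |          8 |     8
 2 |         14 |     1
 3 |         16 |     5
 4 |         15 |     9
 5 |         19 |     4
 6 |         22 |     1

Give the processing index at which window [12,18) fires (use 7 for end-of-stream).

i=0 t=4 v=7: → [0,6); WM=2
i=1 t=8 v=8: → [6,12); WM=6; [0,6) fires=7
i=2 t=14 v=1: → [12,18); WM=12; [6,12) fires=8
i=3 t=16 v=5: → [12,18); WM=14
i=4 t=15 v=9: → [12,18); WM=14
i=5 t=19 v=4: → [18,24); WM=17
i=6 t=22 v=1: → [18,24); WM=20; [12,18) fires=9

6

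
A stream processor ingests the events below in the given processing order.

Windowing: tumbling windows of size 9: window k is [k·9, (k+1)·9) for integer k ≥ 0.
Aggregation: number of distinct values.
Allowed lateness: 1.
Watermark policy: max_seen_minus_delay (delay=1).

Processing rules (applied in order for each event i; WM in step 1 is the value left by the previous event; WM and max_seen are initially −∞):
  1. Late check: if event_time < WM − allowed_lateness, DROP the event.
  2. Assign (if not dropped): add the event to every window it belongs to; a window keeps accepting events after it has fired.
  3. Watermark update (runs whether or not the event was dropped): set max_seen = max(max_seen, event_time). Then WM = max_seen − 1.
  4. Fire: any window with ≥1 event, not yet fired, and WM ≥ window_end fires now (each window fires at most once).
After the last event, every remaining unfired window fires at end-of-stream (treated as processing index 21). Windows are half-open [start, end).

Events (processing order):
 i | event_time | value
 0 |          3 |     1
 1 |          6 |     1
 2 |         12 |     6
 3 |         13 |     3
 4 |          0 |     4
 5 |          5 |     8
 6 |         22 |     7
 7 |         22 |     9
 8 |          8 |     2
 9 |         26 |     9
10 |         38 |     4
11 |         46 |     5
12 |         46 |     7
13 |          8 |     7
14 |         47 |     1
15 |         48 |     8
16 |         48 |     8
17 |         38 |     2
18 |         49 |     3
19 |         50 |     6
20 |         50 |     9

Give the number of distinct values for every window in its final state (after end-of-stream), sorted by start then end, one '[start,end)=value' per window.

i=0 t=3 v=1: → [0,9); WM=2
i=1 t=6 v=1: → [0,9); WM=5
i=2 t=12 v=6: → [9,18); WM=11; [0,9) fires=1
i=3 t=13 v=3: → [9,18); WM=12
i=4 t=0 v=4: DROP (t<12-1); WM=12
i=5 t=5 v=8: DROP (t<12-1); WM=12
i=6 t=22 v=7: → [18,27); WM=21; [9,18) fires=2
i=7 t=22 v=9: → [18,27); WM=21
i=8 t=8 v=2: DROP (t<21-1); WM=21
i=9 t=26 v=9: → [18,27); WM=25
i=10 t=38 v=4: → [36,45); WM=37; [18,27) fires=2
i=11 t=46 v=5: → [45,54); WM=45; [36,45) fires=1
i=12 t=46 v=7: → [45,54); WM=45
i=13 t=8 v=7: DROP (t<45-1); WM=45
i=14 t=47 v=1: → [45,54); WM=46
i=15 t=48 v=8: → [45,54); WM=47
i=16 t=48 v=8: → [45,54); WM=47
i=17 t=38 v=2: DROP (t<47-1); WM=47
i=18 t=49 v=3: → [45,54); WM=48
i=19 t=50 v=6: → [45,54); WM=49
i=20 t=50 v=9: → [45,54); WM=49

[0,9)=1 [9,18)=2 [18,27)=2 [36,45)=1 [45,54)=7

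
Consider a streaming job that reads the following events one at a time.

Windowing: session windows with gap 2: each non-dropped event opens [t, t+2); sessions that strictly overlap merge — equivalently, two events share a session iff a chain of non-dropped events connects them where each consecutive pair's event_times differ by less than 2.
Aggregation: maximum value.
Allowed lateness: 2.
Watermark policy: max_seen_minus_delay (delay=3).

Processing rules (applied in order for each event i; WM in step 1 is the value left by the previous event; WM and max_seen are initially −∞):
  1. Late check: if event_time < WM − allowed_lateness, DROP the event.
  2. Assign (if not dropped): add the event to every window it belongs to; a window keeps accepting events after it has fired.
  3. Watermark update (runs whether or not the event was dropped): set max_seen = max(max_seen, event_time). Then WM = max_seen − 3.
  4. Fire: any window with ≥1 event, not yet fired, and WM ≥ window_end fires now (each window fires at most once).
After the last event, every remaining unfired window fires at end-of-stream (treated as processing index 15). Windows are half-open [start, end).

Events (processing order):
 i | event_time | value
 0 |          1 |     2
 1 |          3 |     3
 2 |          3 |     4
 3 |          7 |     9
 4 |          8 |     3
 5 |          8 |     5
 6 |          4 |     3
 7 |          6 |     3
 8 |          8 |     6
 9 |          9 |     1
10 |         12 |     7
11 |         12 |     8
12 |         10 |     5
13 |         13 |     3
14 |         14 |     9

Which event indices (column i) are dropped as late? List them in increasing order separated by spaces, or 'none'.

none

i=0 t=1 v=2: → [1,3); WM=-2
i=1 t=3 v=3: → [3,5); WM=0
i=2 t=3 v=4: → [3,5); WM=0
i=3 t=7 v=9: → [7,9); WM=4
i=4 t=8 v=3: → [7,10); WM=5
i=5 t=8 v=5: → [7,10); WM=5
i=6 t=4 v=3: → [3,6); WM=5
i=7 t=6 v=3: → [6,10); WM=5
i=8 t=8 v=6: → [6,10); WM=5
i=9 t=9 v=1: → [6,11); WM=6
i=10 t=12 v=7: → [12,14); WM=9
i=11 t=12 v=8: → [12,14); WM=9
i=12 t=10 v=5: → [6,12); WM=9
i=13 t=13 v=3: → [12,15); WM=10
i=14 t=14 v=9: → [12,16); WM=11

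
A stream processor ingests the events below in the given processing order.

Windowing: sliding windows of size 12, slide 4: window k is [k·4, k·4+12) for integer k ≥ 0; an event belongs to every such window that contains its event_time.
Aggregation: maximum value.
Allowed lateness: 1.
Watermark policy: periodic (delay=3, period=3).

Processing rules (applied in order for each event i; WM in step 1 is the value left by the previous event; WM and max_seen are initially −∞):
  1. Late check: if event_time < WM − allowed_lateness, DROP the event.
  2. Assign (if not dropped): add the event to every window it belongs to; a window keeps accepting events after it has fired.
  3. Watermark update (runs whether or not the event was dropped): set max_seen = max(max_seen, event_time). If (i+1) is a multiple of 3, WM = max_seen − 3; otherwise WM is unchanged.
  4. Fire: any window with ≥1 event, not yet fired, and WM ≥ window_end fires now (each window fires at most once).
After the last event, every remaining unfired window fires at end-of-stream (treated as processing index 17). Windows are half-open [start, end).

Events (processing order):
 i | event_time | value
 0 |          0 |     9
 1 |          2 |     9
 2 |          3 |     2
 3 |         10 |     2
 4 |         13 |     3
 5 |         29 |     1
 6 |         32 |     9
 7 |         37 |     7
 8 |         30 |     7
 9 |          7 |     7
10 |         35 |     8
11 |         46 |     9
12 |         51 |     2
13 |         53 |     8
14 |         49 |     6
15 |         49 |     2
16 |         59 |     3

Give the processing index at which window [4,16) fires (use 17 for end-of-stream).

5

i=0 t=0 v=9: → [0,12); WM=−∞
i=1 t=2 v=9: → [0,12); WM=−∞
i=2 t=3 v=2: → [0,12); WM=0
i=3 t=10 v=2: → [8,20),[4,16),[0,12); WM=0
i=4 t=13 v=3: → [12,24),[8,20),[4,16); WM=0
i=5 t=29 v=1: → [28,40),[24,36),[20,32); WM=26; [0,12) fires=9 [4,16) fires=3 [8,20) fires=3 [12,24) fires=3
i=6 t=32 v=9: → [32,44),[28,40),[24,36); WM=26
i=7 t=37 v=7: → [36,48),[32,44),[28,40); WM=26
i=8 t=30 v=7: → [28,40),[24,36),[20,32); WM=34; [20,32) fires=7
i=9 t=7 v=7: DROP (t<34-1); WM=34
i=10 t=35 v=8: → [32,44),[28,40),[24,36); WM=34
i=11 t=46 v=9: → [44,56),[40,52),[36,48); WM=43; [24,36) fires=9 [28,40) fires=9
i=12 t=51 v=2: → [48,60),[44,56),[40,52); WM=43
i=13 t=53 v=8: → [52,64),[48,60),[44,56); WM=43
i=14 t=49 v=6: → [48,60),[44,56),[40,52); WM=50; [32,44) fires=9 [36,48) fires=9
i=15 t=49 v=2: → [48,60),[44,56),[40,52); WM=50
i=16 t=59 v=3: → [56,68),[52,64),[48,60); WM=50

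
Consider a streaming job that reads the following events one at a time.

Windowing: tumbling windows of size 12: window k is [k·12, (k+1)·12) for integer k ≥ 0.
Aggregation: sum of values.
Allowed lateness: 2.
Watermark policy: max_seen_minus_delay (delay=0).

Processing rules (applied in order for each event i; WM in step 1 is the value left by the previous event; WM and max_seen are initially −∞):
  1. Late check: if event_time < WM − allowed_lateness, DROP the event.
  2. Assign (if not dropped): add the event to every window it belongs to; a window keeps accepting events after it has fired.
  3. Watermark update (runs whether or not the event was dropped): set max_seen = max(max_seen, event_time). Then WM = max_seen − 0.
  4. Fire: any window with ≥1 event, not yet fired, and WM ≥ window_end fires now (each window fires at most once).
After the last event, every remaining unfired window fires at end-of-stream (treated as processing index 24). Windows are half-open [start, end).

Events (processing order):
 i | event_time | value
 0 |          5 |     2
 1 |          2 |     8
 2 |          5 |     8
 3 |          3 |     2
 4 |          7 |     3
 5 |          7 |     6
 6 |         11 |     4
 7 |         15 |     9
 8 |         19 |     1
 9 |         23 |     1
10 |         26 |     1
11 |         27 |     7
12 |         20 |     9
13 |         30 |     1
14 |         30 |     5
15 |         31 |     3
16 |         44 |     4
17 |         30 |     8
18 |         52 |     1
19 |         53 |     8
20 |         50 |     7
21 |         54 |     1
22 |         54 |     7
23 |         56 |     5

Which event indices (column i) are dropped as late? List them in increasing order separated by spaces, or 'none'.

1 12 17 20

i=0 t=5 v=2: → [0,12); WM=5
i=1 t=2 v=8: DROP (t<5-2); WM=5
i=2 t=5 v=8: → [0,12); WM=5
i=3 t=3 v=2: → [0,12); WM=5
i=4 t=7 v=3: → [0,12); WM=7
i=5 t=7 v=6: → [0,12); WM=7
i=6 t=11 v=4: → [0,12); WM=11
i=7 t=15 v=9: → [12,24); WM=15; [0,12) fires=25
i=8 t=19 v=1: → [12,24); WM=19
i=9 t=23 v=1: → [12,24); WM=23
i=10 t=26 v=1: → [24,36); WM=26; [12,24) fires=11
i=11 t=27 v=7: → [24,36); WM=27
i=12 t=20 v=9: DROP (t<27-2); WM=27
i=13 t=30 v=1: → [24,36); WM=30
i=14 t=30 v=5: → [24,36); WM=30
i=15 t=31 v=3: → [24,36); WM=31
i=16 t=44 v=4: → [36,48); WM=44; [24,36) fires=17
i=17 t=30 v=8: DROP (t<44-2); WM=44
i=18 t=52 v=1: → [48,60); WM=52; [36,48) fires=4
i=19 t=53 v=8: → [48,60); WM=53
i=20 t=50 v=7: DROP (t<53-2); WM=53
i=21 t=54 v=1: → [48,60); WM=54
i=22 t=54 v=7: → [48,60); WM=54
i=23 t=56 v=5: → [48,60); WM=56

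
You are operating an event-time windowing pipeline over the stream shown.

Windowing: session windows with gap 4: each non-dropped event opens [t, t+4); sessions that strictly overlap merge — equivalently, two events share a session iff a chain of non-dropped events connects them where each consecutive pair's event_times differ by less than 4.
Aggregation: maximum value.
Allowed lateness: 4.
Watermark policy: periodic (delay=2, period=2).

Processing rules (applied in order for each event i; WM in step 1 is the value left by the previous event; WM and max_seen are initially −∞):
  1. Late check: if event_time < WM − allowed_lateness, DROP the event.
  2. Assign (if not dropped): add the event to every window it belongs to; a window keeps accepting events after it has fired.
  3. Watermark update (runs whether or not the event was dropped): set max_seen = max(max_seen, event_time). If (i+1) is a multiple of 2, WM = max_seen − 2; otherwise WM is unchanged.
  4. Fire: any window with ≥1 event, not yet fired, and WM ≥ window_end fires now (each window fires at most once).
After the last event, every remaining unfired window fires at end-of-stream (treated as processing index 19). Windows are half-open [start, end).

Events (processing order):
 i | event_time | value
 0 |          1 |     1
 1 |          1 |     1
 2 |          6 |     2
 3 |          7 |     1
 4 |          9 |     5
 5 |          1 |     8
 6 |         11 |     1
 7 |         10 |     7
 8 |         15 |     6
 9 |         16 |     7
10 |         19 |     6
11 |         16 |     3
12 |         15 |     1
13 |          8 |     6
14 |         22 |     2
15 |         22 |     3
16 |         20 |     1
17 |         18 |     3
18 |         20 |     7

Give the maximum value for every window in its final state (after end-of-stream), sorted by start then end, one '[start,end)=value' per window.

i=0 t=1 v=1: → [1,5); WM=−∞
i=1 t=1 v=1: → [1,5); WM=-1
i=2 t=6 v=2: → [6,10); WM=-1
i=3 t=7 v=1: → [6,11); WM=5
i=4 t=9 v=5: → [6,13); WM=5
i=5 t=1 v=8: → [1,5); WM=7
i=6 t=11 v=1: → [6,15); WM=7
i=7 t=10 v=7: → [6,15); WM=9
i=8 t=15 v=6: → [15,19); WM=9
i=9 t=16 v=7: → [15,20); WM=14
i=10 t=19 v=6: → [15,23); WM=14
i=11 t=16 v=3: → [15,23); WM=17
i=12 t=15 v=1: → [15,23); WM=17
i=13 t=8 v=6: DROP (t<17-4); WM=17
i=14 t=22 v=2: → [15,26); WM=17
i=15 t=22 v=3: → [15,26); WM=20
i=16 t=20 v=1: → [15,26); WM=20
i=17 t=18 v=3: → [15,26); WM=20
i=18 t=20 v=7: → [15,26); WM=20

[1,5)=8 [6,15)=7 [15,26)=7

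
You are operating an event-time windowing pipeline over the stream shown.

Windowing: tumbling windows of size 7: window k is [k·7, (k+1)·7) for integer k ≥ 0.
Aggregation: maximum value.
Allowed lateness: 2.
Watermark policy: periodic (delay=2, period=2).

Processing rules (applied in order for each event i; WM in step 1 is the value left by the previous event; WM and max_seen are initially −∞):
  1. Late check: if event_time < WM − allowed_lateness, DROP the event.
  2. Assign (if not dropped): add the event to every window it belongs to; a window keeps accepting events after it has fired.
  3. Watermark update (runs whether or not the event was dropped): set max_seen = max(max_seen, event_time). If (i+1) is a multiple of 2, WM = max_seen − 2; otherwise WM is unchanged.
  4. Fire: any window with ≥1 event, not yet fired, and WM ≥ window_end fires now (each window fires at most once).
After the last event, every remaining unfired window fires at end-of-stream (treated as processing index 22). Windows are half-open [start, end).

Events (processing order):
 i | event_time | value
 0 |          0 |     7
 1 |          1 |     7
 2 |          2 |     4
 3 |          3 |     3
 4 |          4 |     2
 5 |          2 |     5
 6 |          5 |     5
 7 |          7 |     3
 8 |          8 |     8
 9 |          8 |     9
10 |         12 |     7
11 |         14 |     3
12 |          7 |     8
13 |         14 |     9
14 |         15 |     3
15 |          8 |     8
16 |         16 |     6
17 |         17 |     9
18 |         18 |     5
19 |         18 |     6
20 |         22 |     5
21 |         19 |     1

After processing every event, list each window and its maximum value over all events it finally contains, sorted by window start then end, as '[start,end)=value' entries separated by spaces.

[0,7)=7 [7,14)=9 [14,21)=9 [21,28)=5

i=0 t=0 v=7: → [0,7); WM=−∞
i=1 t=1 v=7: → [0,7); WM=-1
i=2 t=2 v=4: → [0,7); WM=-1
i=3 t=3 v=3: → [0,7); WM=1
i=4 t=4 v=2: → [0,7); WM=1
i=5 t=2 v=5: → [0,7); WM=2
i=6 t=5 v=5: → [0,7); WM=2
i=7 t=7 v=3: → [7,14); WM=5
i=8 t=8 v=8: → [7,14); WM=5
i=9 t=8 v=9: → [7,14); WM=6
i=10 t=12 v=7: → [7,14); WM=6
i=11 t=14 v=3: → [14,21); WM=12; [0,7) fires=7
i=12 t=7 v=8: DROP (t<12-2); WM=12
i=13 t=14 v=9: → [14,21); WM=12
i=14 t=15 v=3: → [14,21); WM=12
i=15 t=8 v=8: DROP (t<12-2); WM=13
i=16 t=16 v=6: → [14,21); WM=13
i=17 t=17 v=9: → [14,21); WM=15; [7,14) fires=9
i=18 t=18 v=5: → [14,21); WM=15
i=19 t=18 v=6: → [14,21); WM=16
i=20 t=22 v=5: → [21,28); WM=16
i=21 t=19 v=1: → [14,21); WM=20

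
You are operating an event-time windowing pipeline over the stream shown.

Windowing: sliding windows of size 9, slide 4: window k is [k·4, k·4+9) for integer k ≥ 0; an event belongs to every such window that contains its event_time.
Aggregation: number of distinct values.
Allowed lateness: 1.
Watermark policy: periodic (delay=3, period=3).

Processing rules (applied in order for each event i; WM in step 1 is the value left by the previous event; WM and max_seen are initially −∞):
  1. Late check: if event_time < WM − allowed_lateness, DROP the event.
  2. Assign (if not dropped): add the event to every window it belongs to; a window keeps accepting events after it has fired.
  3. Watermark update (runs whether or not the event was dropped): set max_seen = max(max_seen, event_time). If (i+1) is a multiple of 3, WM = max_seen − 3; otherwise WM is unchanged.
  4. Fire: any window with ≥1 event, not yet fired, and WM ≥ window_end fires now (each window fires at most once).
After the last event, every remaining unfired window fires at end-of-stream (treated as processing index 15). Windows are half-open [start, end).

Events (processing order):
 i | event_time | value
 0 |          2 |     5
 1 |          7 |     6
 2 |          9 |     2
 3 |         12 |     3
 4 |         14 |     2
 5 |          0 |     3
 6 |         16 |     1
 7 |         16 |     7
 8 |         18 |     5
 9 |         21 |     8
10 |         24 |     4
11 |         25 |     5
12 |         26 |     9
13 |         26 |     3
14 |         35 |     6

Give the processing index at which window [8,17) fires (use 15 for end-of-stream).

i=0 t=2 v=5: → [0,9); WM=−∞
i=1 t=7 v=6: → [4,13),[0,9); WM=−∞
i=2 t=9 v=2: → [8,17),[4,13); WM=6
i=3 t=12 v=3: → [12,21),[8,17),[4,13); WM=6
i=4 t=14 v=2: → [12,21),[8,17); WM=6
i=5 t=0 v=3: DROP (t<6-1); WM=11; [0,9) fires=2
i=6 t=16 v=1: → [16,25),[12,21),[8,17); WM=11
i=7 t=16 v=7: → [16,25),[12,21),[8,17); WM=11
i=8 t=18 v=5: → [16,25),[12,21); WM=15; [4,13) fires=3
i=9 t=21 v=8: → [20,29),[16,25); WM=15
i=10 t=24 v=4: → [24,33),[20,29),[16,25); WM=15
i=11 t=25 v=5: → [24,33),[20,29); WM=22; [8,17) fires=4 [12,21) fires=5
i=12 t=26 v=9: → [24,33),[20,29); WM=22
i=13 t=26 v=3: → [24,33),[20,29); WM=22
i=14 t=35 v=6: → [32,41),[28,37); WM=32; [16,25) fires=5 [20,29) fires=5

11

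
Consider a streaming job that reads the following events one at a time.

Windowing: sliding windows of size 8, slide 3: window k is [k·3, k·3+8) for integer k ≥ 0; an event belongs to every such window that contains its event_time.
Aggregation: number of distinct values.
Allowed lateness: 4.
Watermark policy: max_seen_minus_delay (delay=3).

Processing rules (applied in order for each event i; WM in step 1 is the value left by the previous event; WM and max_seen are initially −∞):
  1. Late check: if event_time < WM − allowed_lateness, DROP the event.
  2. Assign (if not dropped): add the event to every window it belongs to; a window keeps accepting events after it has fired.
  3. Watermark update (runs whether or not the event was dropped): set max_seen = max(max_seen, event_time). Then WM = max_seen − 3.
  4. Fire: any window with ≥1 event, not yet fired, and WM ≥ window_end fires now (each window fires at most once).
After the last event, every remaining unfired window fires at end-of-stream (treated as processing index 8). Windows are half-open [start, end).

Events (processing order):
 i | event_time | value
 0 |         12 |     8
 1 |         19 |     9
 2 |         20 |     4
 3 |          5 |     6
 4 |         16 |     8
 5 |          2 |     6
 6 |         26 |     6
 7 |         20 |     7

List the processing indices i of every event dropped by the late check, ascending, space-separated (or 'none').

i=0 t=12 v=8: → [12,20),[9,17),[6,14); WM=9
i=1 t=19 v=9: → [18,26),[15,23),[12,20); WM=16; [6,14) fires=1
i=2 t=20 v=4: → [18,26),[15,23); WM=17; [9,17) fires=1
i=3 t=5 v=6: DROP (t<17-4); WM=17
i=4 t=16 v=8: → [15,23),[12,20),[9,17); WM=17
i=5 t=2 v=6: DROP (t<17-4); WM=17
i=6 t=26 v=6: → [24,32),[21,29); WM=23; [12,20) fires=2 [15,23) fires=3
i=7 t=20 v=7: → [18,26),[15,23); WM=23

3 5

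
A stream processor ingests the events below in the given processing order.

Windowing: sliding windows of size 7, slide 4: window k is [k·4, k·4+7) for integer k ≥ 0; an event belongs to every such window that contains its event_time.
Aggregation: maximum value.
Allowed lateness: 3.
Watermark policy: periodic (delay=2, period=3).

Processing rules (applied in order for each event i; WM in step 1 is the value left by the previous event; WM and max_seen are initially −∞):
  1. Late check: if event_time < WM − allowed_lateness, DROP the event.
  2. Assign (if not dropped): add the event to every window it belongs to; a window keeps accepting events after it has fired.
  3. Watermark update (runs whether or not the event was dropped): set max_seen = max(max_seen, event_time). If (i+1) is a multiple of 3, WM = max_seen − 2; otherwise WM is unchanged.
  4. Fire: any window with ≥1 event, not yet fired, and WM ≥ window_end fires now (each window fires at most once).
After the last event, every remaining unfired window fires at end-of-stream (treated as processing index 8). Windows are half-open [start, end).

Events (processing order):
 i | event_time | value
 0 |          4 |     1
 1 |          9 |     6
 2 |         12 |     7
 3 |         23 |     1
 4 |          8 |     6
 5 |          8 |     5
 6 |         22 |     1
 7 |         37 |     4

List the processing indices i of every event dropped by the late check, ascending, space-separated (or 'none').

none

i=0 t=4 v=1: → [4,11),[0,7); WM=−∞
i=1 t=9 v=6: → [8,15),[4,11); WM=−∞
i=2 t=12 v=7: → [12,19),[8,15); WM=10; [0,7) fires=1
i=3 t=23 v=1: → [20,27); WM=10
i=4 t=8 v=6: → [8,15),[4,11); WM=10
i=5 t=8 v=5: → [8,15),[4,11); WM=21; [4,11) fires=6 [8,15) fires=7 [12,19) fires=7
i=6 t=22 v=1: → [20,27),[16,23); WM=21
i=7 t=37 v=4: → [36,43),[32,39); WM=21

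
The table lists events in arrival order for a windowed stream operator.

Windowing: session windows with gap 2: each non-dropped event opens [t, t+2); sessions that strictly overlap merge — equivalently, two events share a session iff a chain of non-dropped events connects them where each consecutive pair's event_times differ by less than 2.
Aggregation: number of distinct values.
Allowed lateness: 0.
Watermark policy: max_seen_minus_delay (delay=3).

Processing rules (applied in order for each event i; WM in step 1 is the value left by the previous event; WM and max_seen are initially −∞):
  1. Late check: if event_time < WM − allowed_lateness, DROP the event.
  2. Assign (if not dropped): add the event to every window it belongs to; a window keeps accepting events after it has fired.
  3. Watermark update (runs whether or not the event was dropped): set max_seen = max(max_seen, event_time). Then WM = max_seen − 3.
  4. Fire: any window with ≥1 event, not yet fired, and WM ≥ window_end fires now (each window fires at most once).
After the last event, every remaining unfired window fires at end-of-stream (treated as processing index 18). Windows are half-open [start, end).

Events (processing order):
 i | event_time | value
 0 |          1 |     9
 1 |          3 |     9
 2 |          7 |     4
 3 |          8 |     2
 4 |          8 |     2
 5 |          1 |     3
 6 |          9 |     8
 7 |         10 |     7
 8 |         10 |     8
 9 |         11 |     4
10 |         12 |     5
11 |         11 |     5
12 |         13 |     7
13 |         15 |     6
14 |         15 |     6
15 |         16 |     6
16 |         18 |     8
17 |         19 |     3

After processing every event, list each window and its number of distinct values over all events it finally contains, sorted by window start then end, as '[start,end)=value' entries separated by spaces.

[1,3)=1 [3,5)=1 [7,15)=5 [15,18)=1 [18,21)=2

i=0 t=1 v=9: → [1,3); WM=-2
i=1 t=3 v=9: → [3,5); WM=0
i=2 t=7 v=4: → [7,9); WM=4
i=3 t=8 v=2: → [7,10); WM=5
i=4 t=8 v=2: → [7,10); WM=5
i=5 t=1 v=3: DROP (t<5-0); WM=5
i=6 t=9 v=8: → [7,11); WM=6
i=7 t=10 v=7: → [7,12); WM=7
i=8 t=10 v=8: → [7,12); WM=7
i=9 t=11 v=4: → [7,13); WM=8
i=10 t=12 v=5: → [7,14); WM=9
i=11 t=11 v=5: → [7,14); WM=9
i=12 t=13 v=7: → [7,15); WM=10
i=13 t=15 v=6: → [15,17); WM=12
i=14 t=15 v=6: → [15,17); WM=12
i=15 t=16 v=6: → [15,18); WM=13
i=16 t=18 v=8: → [18,20); WM=15
i=17 t=19 v=3: → [18,21); WM=16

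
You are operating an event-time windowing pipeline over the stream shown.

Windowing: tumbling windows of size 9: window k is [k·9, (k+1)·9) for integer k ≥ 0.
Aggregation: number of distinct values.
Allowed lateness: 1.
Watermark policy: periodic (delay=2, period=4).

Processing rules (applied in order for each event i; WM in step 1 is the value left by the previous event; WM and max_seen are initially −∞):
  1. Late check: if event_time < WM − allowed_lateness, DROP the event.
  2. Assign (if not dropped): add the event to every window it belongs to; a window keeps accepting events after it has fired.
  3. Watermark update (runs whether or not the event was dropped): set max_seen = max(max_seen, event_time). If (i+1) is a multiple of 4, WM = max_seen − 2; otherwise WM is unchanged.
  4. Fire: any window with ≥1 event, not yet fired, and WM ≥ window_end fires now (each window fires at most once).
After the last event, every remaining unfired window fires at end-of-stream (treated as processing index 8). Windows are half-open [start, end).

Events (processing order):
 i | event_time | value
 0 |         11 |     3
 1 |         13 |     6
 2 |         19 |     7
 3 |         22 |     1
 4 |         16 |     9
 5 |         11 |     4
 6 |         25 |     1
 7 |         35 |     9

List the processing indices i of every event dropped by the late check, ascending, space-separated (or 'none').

i=0 t=11 v=3: → [9,18); WM=−∞
i=1 t=13 v=6: → [9,18); WM=−∞
i=2 t=19 v=7: → [18,27); WM=−∞
i=3 t=22 v=1: → [18,27); WM=20; [9,18) fires=2
i=4 t=16 v=9: DROP (t<20-1); WM=20
i=5 t=11 v=4: DROP (t<20-1); WM=20
i=6 t=25 v=1: → [18,27); WM=20
i=7 t=35 v=9: → [27,36); WM=33; [18,27) fires=2

4 5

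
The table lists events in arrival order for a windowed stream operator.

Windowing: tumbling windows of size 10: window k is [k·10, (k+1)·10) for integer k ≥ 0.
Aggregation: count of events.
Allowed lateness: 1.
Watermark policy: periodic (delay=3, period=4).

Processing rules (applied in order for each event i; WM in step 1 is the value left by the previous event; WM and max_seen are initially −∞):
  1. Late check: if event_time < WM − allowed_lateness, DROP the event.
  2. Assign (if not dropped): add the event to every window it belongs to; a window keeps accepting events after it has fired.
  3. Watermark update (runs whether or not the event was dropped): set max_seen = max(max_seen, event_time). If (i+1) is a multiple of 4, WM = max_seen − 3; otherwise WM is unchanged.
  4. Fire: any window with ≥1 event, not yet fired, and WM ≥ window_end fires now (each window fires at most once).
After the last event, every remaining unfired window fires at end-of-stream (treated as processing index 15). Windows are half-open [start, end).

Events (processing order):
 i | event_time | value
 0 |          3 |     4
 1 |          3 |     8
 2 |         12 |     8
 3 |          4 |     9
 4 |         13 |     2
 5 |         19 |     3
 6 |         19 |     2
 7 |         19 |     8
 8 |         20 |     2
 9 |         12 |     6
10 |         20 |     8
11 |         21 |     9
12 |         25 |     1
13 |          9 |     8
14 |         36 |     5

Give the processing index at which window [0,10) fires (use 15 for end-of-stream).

7

i=0 t=3 v=4: → [0,10); WM=−∞
i=1 t=3 v=8: → [0,10); WM=−∞
i=2 t=12 v=8: → [10,20); WM=−∞
i=3 t=4 v=9: → [0,10); WM=9
i=4 t=13 v=2: → [10,20); WM=9
i=5 t=19 v=3: → [10,20); WM=9
i=6 t=19 v=2: → [10,20); WM=9
i=7 t=19 v=8: → [10,20); WM=16; [0,10) fires=3
i=8 t=20 v=2: → [20,30); WM=16
i=9 t=12 v=6: DROP (t<16-1); WM=16
i=10 t=20 v=8: → [20,30); WM=16
i=11 t=21 v=9: → [20,30); WM=18
i=12 t=25 v=1: → [20,30); WM=18
i=13 t=9 v=8: DROP (t<18-1); WM=18
i=14 t=36 v=5: → [30,40); WM=18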